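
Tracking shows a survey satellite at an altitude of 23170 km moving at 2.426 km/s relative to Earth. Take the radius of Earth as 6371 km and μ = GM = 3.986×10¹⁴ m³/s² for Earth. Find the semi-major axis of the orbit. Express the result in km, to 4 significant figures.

r = 6371 + 23170 = 29541 km = 2.954×10⁷ m.
Vis-viva rearranged: 1/a = 2/r − v²/μ = 6.770×10⁻⁸ − 1.477×10⁻⁸ = 5.294×10⁻⁸ m⁻¹.
a = 1.889×10⁷ m = 18890 km.

a ≈ 18890 km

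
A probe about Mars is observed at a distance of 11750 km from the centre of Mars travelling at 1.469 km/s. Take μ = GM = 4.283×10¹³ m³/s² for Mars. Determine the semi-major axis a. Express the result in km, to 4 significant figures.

r = 1.175×10⁷ m.
Vis-viva rearranged: 1/a = 2/r − v²/μ = 1.702×10⁻⁷ − 5.038×10⁻⁸ = 1.198×10⁻⁷ m⁻¹.
a = 8.345×10⁶ m = 8345.3 km.

a ≈ 8345 km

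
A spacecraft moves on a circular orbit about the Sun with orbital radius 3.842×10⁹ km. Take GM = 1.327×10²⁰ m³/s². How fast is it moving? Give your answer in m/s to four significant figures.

v ≈ 5877 m/s

r = 3.842×10⁹ km = 3.842×10¹² m.
For a circular orbit v = √(μ/r) = √(1.327×10²⁰ / 3.842×10¹²) = √(3.454×10⁷) = 5877 m/s.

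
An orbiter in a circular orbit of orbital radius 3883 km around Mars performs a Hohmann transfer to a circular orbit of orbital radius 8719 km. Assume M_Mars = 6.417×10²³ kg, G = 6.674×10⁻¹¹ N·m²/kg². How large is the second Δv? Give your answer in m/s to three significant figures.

Δv ≈ 476 m/s

μ = GM = 6.674×10⁻¹¹ × 6.417×10²³ = 4.283×10¹³ m³/s².
r₁ = 3883 km = 3.883×10⁶ m.
r₂ = 8719 km = 8.719×10⁶ m.
Transfer ellipse a_t = (r₁ + r₂)/2 = 6.301×10⁶ m.
At r₁: circular v_c1 = √(μ/r₁) = 3321 m/s; transfer-periapsis v_p = √[μ(2/r₁ − 1/a_t)] = 3907 m/s.
At r₂: circular v_c2 = √(μ/r₂) = 2216 m/s; transfer-apoapsis v_a = √[μ(2/r₂ − 1/a_t)] = 1740 m/s.
Δv₂ = v_c2 − v_a = 476.5 m/s.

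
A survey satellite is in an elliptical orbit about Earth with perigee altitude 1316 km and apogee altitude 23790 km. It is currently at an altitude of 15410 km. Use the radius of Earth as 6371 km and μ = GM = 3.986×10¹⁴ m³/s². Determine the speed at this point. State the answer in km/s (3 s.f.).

v ≈ 3.94 km/s

r_p = 6371 + 1316 = 7687.0 km = 7.6870×10⁶ m.
r_a = 6371 + 23790 = 30161 km = 3.0161×10⁷ m.
r = 6371 + 15410 = 21781 km = 2.178×10⁷ m.
Semi-major axis a = (r_p + r_a)/2 = 18924 km = 1.892×10⁷ m.
Vis-viva: v² = μ(2/r − 1/a) = 3.986×10¹⁴ × (9.182×10⁻⁸ − 5.284×10⁻⁸) = 1.554×10⁷ m²/s².
v = 3942 m/s = 3.942 km/s.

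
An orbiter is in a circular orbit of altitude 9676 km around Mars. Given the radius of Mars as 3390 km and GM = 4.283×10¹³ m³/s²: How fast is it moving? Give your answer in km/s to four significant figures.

r = 3390 + 9676 = 13066 km = 1.3066×10⁷ m.
For a circular orbit v = √(μ/r) = √(4.283×10¹³ / 1.307×10⁷) = √(3.278×10⁶) = 1811 m/s.
That is 1.811 km/s.

v ≈ 1.811 km/s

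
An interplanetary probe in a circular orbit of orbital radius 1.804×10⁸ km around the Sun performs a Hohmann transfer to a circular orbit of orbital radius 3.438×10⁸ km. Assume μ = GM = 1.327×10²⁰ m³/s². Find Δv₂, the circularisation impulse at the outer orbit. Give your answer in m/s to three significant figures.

r₁ = 1.804×10⁸ km = 1.804×10¹¹ m.
r₂ = 3.438×10⁸ km = 3.438×10¹¹ m.
Transfer ellipse a_t = (r₁ + r₂)/2 = 2.621×10¹¹ m.
At r₁: circular v_c1 = √(μ/r₁) = 27120 m/s; transfer-perihelion v_p = √[μ(2/r₁ − 1/a_t)] = 31060 m/s.
At r₂: circular v_c2 = √(μ/r₂) = 19650 m/s; transfer-aphelion v_a = √[μ(2/r₂ − 1/a_t)] = 16300 m/s.
Δv₂ = v_c2 − v_a = 3347 m/s.

Δv ≈ 3350 m/s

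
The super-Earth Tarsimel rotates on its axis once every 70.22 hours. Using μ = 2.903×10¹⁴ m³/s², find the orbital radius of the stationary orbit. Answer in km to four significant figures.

r_sync ≈ 77740 km

T = 70.22 hours = 2.528×10⁵ s.
A synchronous orbit has period T, so by Kepler's third law a = (μT²/4π²)^(1/3).
μT²/4π² = 2.903×10¹⁴ × (2.528×10⁵)² / 39.48 = 4.699×10²³ m³.
a = 7.774×10⁷ m = 77745 km.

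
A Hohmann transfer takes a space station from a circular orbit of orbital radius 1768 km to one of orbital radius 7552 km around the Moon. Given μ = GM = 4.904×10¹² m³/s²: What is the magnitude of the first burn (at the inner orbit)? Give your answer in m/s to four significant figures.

r₁ = 1768 km = 1.768×10⁶ m.
r₂ = 7552 km = 7.552×10⁶ m.
Transfer ellipse a_t = (r₁ + r₂)/2 = 4.660×10⁶ m.
At r₁: circular v_c1 = √(μ/r₁) = 1665 m/s; transfer-perilune v_p = √[μ(2/r₁ − 1/a_t)] = 2120 m/s.
Δv₁ = v_p − v_c1 = 454.7 m/s.

Δv ≈ 454.7 m/s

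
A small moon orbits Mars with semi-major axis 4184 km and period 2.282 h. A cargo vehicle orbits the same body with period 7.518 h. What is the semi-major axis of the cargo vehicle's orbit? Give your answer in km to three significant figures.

Kepler's third law: a³ ∝ T², so a₂ = a₁ (T₂/T₁)^(2/3).
T₂/T₁ = 3.294, (T₂/T₁)^(2/3) = 2.214.
a₂ = 4184 × 2.214 = 9264 km.

a₂ ≈ 9260 km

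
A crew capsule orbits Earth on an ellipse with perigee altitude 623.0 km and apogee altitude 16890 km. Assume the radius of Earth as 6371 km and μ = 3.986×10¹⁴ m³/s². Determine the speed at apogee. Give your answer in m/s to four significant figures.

r_p = 6371 + 623.0 = 6994.0 km = 6.9940×10⁶ m.
r_a = 6371 + 16890 = 23261 km = 2.3261×10⁷ m.
Semi-major axis a = (r_p + r_a)/2 = 15128 km = 1.513×10⁷ m.
Vis-viva: v² = μ(2/r − 1/a) = 3.986×10¹⁴ × (8.598×10⁻⁸ − 6.610×10⁻⁸) = 7.923×10⁶ m²/s².
v = 2815 m/s.

v ≈ 2815 m/s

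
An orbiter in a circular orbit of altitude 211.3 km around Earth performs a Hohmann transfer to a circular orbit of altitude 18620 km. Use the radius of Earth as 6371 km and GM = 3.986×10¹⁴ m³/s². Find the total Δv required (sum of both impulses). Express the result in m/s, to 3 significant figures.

Δv_total ≈ 3420 m/s

r₁ = 6371 + 211.3 = 6582.3 km = 6.5823×10⁶ m.
r₂ = 6371 + 18620 = 24991 km = 2.4991×10⁷ m.
Transfer ellipse a_t = (r₁ + r₂)/2 = 1.579×10⁷ m.
At r₁: circular v_c1 = √(μ/r₁) = 7782 m/s; transfer-perigee v_p = √[μ(2/r₁ − 1/a_t)] = 9791 m/s.
Δv₁ = v_p − v_c1 = 2009 m/s.
At r₂: circular v_c2 = √(μ/r₂) = 3994 m/s; transfer-apogee v_a = √[μ(2/r₂ − 1/a_t)] = 2579 m/s.
Δv₂ = v_c2 − v_a = 1415 m/s.
Total Δv = Δv₁ + Δv₂ = 3424 m/s.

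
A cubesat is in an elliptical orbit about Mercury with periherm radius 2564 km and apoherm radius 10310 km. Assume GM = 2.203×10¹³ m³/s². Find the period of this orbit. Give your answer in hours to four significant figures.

T ≈ 6.073 hours

Semi-major axis a = (r_p + r_a)/2 = (2564.0 + 10310)/2 = 6437.0 km = 6.437×10⁶ m.
By Kepler's third law T = 2π√(a³/μ) = 2π × 3.480×10³ = 2.186×10⁴ s.
= 6.073 hours.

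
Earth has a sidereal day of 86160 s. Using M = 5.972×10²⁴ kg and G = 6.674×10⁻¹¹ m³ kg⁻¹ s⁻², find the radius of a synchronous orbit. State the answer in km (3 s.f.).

μ = GM = 6.674×10⁻¹¹ × 5.972×10²⁴ = 3.986×10¹⁴ m³/s².
A synchronous orbit has period T, so by Kepler's third law a = (μT²/4π²)^(1/3).
μT²/4π² = 3.986×10¹⁴ × (8.616×10⁴)² / 39.48 = 7.495×10²² m³.
a = 4.216×10⁷ m = 42162 km.

r_sync ≈ 42200 km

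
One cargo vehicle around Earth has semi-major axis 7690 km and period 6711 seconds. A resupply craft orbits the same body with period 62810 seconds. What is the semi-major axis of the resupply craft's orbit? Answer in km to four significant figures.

Kepler's third law: a³ ∝ T², so a₂ = a₁ (T₂/T₁)^(2/3).
T₂/T₁ = 9.359, (T₂/T₁)^(2/3) = 4.441.
a₂ = 7690 × 4.441 = 34150 km.

a₂ ≈ 34150 km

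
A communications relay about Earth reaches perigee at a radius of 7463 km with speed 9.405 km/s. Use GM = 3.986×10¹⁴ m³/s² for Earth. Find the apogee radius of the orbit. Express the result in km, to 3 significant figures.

apogee radius ≈ 35900 km

r_p = 7.463×10⁶ m.
Specific energy ε = v²/2 − μ/r = -9.183×10⁶ J/kg, so a = −μ/(2ε) = 2.170×10⁷ m.
The apsides satisfy r_p + r_a = 2a, so the apogee radius is 2a − r_p = 3.594×10⁷ m = 35943 km.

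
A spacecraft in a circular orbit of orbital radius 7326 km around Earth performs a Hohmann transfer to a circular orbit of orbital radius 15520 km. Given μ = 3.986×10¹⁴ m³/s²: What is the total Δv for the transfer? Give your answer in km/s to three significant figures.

r₁ = 7326 km = 7.326×10⁶ m.
r₂ = 15520 km = 1.552×10⁷ m.
Transfer ellipse a_t = (r₁ + r₂)/2 = 1.142×10⁷ m.
At r₁: circular v_c1 = √(μ/r₁) = 7376 m/s; transfer-perigee v_p = √[μ(2/r₁ − 1/a_t)] = 8598 m/s.
Δv₁ = v_p − v_c1 = 1222 m/s.
At r₂: circular v_c2 = √(μ/r₂) = 5068 m/s; transfer-apogee v_a = √[μ(2/r₂ − 1/a_t)] = 4059 m/s.
Δv₂ = v_c2 − v_a = 1009 m/s.
Total Δv = Δv₁ + Δv₂ = 2231 m/s = 2.231 km/s.

Δv_total ≈ 2.23 km/s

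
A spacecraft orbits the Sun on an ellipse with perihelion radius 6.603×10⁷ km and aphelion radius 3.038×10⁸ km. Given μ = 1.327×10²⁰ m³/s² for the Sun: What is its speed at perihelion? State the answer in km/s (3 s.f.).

Semi-major axis a = (r_p + r_a)/2 = 1.8492×10⁸ km = 1.849×10¹¹ m.
Vis-viva: v² = μ(2/r − 1/a) = 1.327×10²⁰ × (3.029×10⁻¹¹ − 5.408×10⁻¹²) = 3.302×10⁹ m²/s².
v = 57460 m/s = 57.46 km/s.

v ≈ 57.5 km/s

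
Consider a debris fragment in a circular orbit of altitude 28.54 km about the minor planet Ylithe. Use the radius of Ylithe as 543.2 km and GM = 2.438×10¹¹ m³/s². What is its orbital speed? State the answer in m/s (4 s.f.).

v ≈ 653.0 m/s

r = 543.2 + 28.54 = 571.74 km = 5.7174×10⁵ m.
For a circular orbit v = √(μ/r) = √(2.438×10¹¹ / 5.717×10⁵) = √(4.264×10⁵) = 653.0 m/s.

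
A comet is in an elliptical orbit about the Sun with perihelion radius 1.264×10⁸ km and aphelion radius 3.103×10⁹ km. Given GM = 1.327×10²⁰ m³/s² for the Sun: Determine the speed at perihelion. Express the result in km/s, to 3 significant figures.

Semi-major axis a = (r_p + r_a)/2 = 1.6147×10⁹ km = 1.615×10¹² m.
Vis-viva: v² = μ(2/r − 1/a) = 1.327×10²⁰ × (1.582×10⁻¹¹ − 6.193×10⁻¹³) = 2.018×10⁹ m²/s².
v = 44920 m/s = 44.92 km/s.

v ≈ 44.9 km/s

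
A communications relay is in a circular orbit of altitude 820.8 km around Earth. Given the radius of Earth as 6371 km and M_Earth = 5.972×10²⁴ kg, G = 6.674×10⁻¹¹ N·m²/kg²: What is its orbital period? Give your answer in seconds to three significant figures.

μ = GM = 6.674×10⁻¹¹ × 5.972×10²⁴ = 3.986×10¹⁴ m³/s².
r = 6371 + 820.8 = 7191.8 km = 7.1918×10⁶ m.
Kepler's third law: T = 2π√(r³/μ) = 2π√((7.192×10⁶)³ / 3.986×10¹⁴).
r³/μ = 9.333×10⁵ s², so T = 2π × 9.661×10² = 6.070×10³ s.

T ≈ 6070 seconds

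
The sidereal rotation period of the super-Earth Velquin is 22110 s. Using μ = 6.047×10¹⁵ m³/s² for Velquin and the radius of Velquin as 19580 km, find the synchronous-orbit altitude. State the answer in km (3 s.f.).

A synchronous orbit has period T, so by Kepler's third law a = (μT²/4π²)^(1/3).
μT²/4π² = 6.047×10¹⁵ × (2.211×10⁴)² / 39.48 = 7.488×10²² m³.
a = 4.215×10⁷ m = 42149 km.
Altitude h = a − R = 42149 − 19580 = 22569 km.

h_sync ≈ 22600 km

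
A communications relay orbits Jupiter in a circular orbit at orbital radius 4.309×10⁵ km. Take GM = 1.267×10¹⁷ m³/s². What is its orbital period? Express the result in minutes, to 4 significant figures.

T ≈ 2632 minutes

r = 4.309×10⁵ km = 4.309×10⁸ m.
Kepler's third law: T = 2π√(r³/μ) = 2π√((4.309×10⁸)³ / 1.267×10¹⁷).
r³/μ = 6.315×10⁸ s², so T = 2π × 2.513×10⁴ = 1.579×10⁵ s.
Converting: 1.579×10⁵ s ÷ 60.00 = 2632 minutes.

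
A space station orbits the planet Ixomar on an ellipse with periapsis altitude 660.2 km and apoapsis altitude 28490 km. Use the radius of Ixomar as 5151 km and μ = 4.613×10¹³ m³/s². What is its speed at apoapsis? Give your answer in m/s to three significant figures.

v ≈ 636 m/s

r_p = 5151 + 660.2 = 5811.2 km = 5.8112×10⁶ m.
r_a = 5151 + 28490 = 33641 km = 3.3641×10⁷ m.
Semi-major axis a = (r_p + r_a)/2 = 19726 km = 1.973×10⁷ m.
Vis-viva: v² = μ(2/r − 1/a) = 4.613×10¹³ × (5.945×10⁻⁸ − 5.069×10⁻⁸) = 4.040×10⁵ m²/s².
v = 635.6 m/s.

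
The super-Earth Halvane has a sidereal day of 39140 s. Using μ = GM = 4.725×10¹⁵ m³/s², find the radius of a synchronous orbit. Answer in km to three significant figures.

A synchronous orbit has period T, so by Kepler's third law a = (μT²/4π²)^(1/3).
μT²/4π² = 4.725×10¹⁵ × (3.914×10⁴)² / 39.48 = 1.834×10²³ m³.
a = 5.681×10⁷ m = 56810 km.

r_sync ≈ 56800 km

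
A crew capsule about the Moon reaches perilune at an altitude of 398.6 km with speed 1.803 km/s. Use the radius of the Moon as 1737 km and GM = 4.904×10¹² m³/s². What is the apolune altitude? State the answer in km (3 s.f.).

r_p = 1737 + 398.6 = 2135.6 km = 2.136×10⁶ m.
Specific energy ε = v²/2 − μ/r = -6.709×10⁵ J/kg, so a = −μ/(2ε) = 3.655×10⁶ m.
The apsides satisfy r_p + r_a = 2a, so the apolune radius is 2a − r_p = 5.174×10⁶ m = 5173.9 km.
Apolune altitude = 5173.9 − 1737 = 3436.9 km.

apolune altitude ≈ 3440 km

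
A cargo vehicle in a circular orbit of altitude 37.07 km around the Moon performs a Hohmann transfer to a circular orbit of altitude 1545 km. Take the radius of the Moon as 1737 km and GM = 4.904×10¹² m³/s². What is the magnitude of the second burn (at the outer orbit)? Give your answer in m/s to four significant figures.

Δv ≈ 198.4 m/s

r₁ = 1737 + 37.07 = 1774.1 km = 1.7741×10⁶ m.
r₂ = 1737 + 1545 = 3282.0 km = 3.2820×10⁶ m.
Transfer ellipse a_t = (r₁ + r₂)/2 = 2.528×10⁶ m.
At r₁: circular v_c1 = √(μ/r₁) = 1663 m/s; transfer-perilune v_p = √[μ(2/r₁ − 1/a_t)] = 1894 m/s.
At r₂: circular v_c2 = √(μ/r₂) = 1222 m/s; transfer-apolune v_a = √[μ(2/r₂ − 1/a_t)] = 1024 m/s.
Δv₂ = v_c2 − v_a = 198.4 m/s.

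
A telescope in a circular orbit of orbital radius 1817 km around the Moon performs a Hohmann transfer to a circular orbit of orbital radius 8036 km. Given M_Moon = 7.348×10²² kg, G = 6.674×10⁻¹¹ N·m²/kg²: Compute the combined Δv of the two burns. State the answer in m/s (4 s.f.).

μ = GM = 6.674×10⁻¹¹ × 7.348×10²² = 4.904×10¹² m³/s².
r₁ = 1817 km = 1.817×10⁶ m.
r₂ = 8036 km = 8.036×10⁶ m.
Transfer ellipse a_t = (r₁ + r₂)/2 = 4.926×10⁶ m.
At r₁: circular v_c1 = √(μ/r₁) = 1643 m/s; transfer-perilune v_p = √[μ(2/r₁ − 1/a_t)] = 2098 m/s.
Δv₁ = v_p − v_c1 = 455.4 m/s.
At r₂: circular v_c2 = √(μ/r₂) = 781.2 m/s; transfer-apolune v_a = √[μ(2/r₂ − 1/a_t)] = 474.4 m/s.
Δv₂ = v_c2 − v_a = 306.8 m/s.
Total Δv = Δv₁ + Δv₂ = 762.1 m/s.

Δv_total ≈ 762.1 m/s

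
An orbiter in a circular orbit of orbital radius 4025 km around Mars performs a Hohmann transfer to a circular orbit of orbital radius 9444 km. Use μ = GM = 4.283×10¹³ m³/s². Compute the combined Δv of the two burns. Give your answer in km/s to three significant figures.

Δv_total ≈ 1.08 km/s

r₁ = 4025 km = 4.025×10⁶ m.
r₂ = 9444 km = 9.444×10⁶ m.
Transfer ellipse a_t = (r₁ + r₂)/2 = 6.734×10⁶ m.
At r₁: circular v_c1 = √(μ/r₁) = 3262 m/s; transfer-periapsis v_p = √[μ(2/r₁ − 1/a_t)] = 3863 m/s.
Δv₁ = v_p − v_c1 = 600.9 m/s.
At r₂: circular v_c2 = √(μ/r₂) = 2130 m/s; transfer-apoapsis v_a = √[μ(2/r₂ − 1/a_t)] = 1646 m/s.
Δv₂ = v_c2 − v_a = 483.2 m/s.
Total Δv = Δv₁ + Δv₂ = 1084 m/s = 1.084 km/s.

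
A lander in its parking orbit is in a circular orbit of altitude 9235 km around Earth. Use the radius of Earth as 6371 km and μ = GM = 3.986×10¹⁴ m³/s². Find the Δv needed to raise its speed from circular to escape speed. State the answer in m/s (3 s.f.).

Δv ≈ 2090 m/s

r = 6371 + 9235 = 15606 km = 1.5606×10⁷ m.
Circular speed v_c = √(μ/r) = 5054 m/s.
Escape speed v_esc = √(2μ/r) = √2 × v_c = 7147 m/s.
Δv = v_esc − v_c = 2093 m/s.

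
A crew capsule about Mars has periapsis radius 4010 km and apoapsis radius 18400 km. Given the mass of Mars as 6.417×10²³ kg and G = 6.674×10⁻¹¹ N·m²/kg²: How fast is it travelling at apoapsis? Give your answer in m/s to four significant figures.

μ = GM = 6.674×10⁻¹¹ × 6.417×10²³ = 4.283×10¹³ m³/s².
Semi-major axis a = (r_p + r_a)/2 = 11205 km = 1.120×10⁷ m.
Vis-viva: v² = μ(2/r − 1/a) = 4.283×10¹³ × (1.087×10⁻⁷ − 8.925×10⁻⁸) = 8.330×10⁵ m²/s².
v = 912.7 m/s.

v ≈ 912.7 m/s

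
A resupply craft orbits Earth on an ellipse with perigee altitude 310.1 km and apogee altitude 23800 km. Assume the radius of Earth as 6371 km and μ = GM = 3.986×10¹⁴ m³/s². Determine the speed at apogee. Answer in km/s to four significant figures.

v ≈ 2.189 km/s

r_p = 6371 + 310.1 = 6681.1 km = 6.6811×10⁶ m.
r_a = 6371 + 23800 = 30171 km = 3.0171×10⁷ m.
Semi-major axis a = (r_p + r_a)/2 = 18426 km = 1.843×10⁷ m.
Vis-viva: v² = μ(2/r − 1/a) = 3.986×10¹⁴ × (6.629×10⁻⁸ − 5.427×10⁻⁸) = 4.790×10⁶ m²/s².
v = 2189 m/s = 2.189 km/s.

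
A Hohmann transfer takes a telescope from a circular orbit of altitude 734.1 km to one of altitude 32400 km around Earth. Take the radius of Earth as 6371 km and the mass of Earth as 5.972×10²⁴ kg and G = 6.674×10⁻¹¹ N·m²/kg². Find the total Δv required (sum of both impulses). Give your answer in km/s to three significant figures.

μ = GM = 6.674×10⁻¹¹ × 5.972×10²⁴ = 3.986×10¹⁴ m³/s².
r₁ = 6371 + 734.1 = 7105.1 km = 7.1051×10⁶ m.
r₂ = 6371 + 32400 = 38771 km = 3.8771×10⁷ m.
Transfer ellipse a_t = (r₁ + r₂)/2 = 2.294×10⁷ m.
At r₁: circular v_c1 = √(μ/r₁) = 7490 m/s; transfer-perigee v_p = √[μ(2/r₁ − 1/a_t)] = 9737 m/s.
Δv₁ = v_p − v_c1 = 2248 m/s.
At r₂: circular v_c2 = √(μ/r₂) = 3206 m/s; transfer-apogee v_a = √[μ(2/r₂ − 1/a_t)] = 1784 m/s.
Δv₂ = v_c2 − v_a = 1422 m/s.
Total Δv = Δv₁ + Δv₂ = 3669 m/s = 3.669 km/s.

Δv_total ≈ 3.67 km/s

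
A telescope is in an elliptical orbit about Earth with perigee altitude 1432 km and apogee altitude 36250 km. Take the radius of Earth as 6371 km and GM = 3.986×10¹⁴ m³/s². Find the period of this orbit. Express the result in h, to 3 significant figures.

r_p = 6371 + 1432 = 7803.0 km = 7.8030×10⁶ m.
r_a = 6371 + 36250 = 42621 km = 4.2621×10⁷ m.
Semi-major axis a = (r_p + r_a)/2 = (7803.0 + 42621)/2 = 25212 km = 2.521×10⁷ m.
By Kepler's third law T = 2π√(a³/μ) = 2π × 6.341×10³ = 3.984×10⁴ s.
= 11.07 h.

T ≈ 11.1 h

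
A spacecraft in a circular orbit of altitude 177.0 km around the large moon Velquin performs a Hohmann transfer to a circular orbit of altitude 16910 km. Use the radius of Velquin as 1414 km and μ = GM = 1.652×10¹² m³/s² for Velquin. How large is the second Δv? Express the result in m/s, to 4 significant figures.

r₁ = 1414 + 177.0 = 1591.0 km = 1.5910×10⁶ m.
r₂ = 1414 + 16910 = 18324 km = 1.8324×10⁷ m.
Transfer ellipse a_t = (r₁ + r₂)/2 = 9.958×10⁶ m.
At r₁: circular v_c1 = √(μ/r₁) = 1019 m/s; transfer-periapsis v_p = √[μ(2/r₁ − 1/a_t)] = 1382 m/s.
At r₂: circular v_c2 = √(μ/r₂) = 300.3 m/s; transfer-apoapsis v_a = √[μ(2/r₂ − 1/a_t)] = 120.0 m/s.
Δv₂ = v_c2 − v_a = 180.2 m/s.

Δv ≈ 180.2 m/s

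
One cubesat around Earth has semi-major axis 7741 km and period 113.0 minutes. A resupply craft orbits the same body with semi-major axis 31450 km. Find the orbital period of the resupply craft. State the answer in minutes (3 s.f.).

Kepler's third law: T² ∝ a³, so T₂ = T₁ (a₂/a₁)^(3/2).
a₂/a₁ = 4.063, (a₂/a₁)^(3/2) = 8.189.
T₂ = 113.0 × 8.189 = 925.4 minutes.

T₂ ≈ 925 minutes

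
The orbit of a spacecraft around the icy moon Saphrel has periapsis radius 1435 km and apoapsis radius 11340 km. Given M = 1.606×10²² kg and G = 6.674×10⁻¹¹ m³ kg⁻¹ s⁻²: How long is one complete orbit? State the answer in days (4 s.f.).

μ = GM = 6.674×10⁻¹¹ × 1.606×10²² = 1.072×10¹² m³/s².
Semi-major axis a = (r_p + r_a)/2 = (1435.0 + 11340)/2 = 6387.5 km = 6.388×10⁶ m.
By Kepler's third law T = 2π√(a³/μ) = 2π × 1.559×10⁴ = 9.797×10⁴ s.
= 1.134 days.

T ≈ 1.134 days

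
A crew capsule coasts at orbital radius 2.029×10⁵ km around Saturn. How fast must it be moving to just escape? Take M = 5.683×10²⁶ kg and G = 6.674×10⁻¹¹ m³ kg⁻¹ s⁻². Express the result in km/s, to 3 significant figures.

v_esc ≈ 19.3 km/s

μ = GM = 6.674×10⁻¹¹ × 5.683×10²⁶ = 3.793×10¹⁶ m³/s².
r = 2.029×10⁵ km = 2.029×10⁸ m.
Escape speed v_esc = √(2μ/r) = √(2 × 3.793×10¹⁶ / 2.029×10⁸) = √(3.739×10⁸) = 19340 m/s.
= 19.34 km/s.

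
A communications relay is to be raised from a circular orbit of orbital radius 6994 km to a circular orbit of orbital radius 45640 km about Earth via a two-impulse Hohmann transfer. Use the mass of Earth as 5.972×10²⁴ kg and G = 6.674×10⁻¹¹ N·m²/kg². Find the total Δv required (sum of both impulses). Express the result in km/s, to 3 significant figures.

Δv_total ≈ 3.82 km/s

μ = GM = 6.674×10⁻¹¹ × 5.972×10²⁴ = 3.986×10¹⁴ m³/s².
r₁ = 6994 km = 6.994×10⁶ m.
r₂ = 45640 km = 4.564×10⁷ m.
Transfer ellipse a_t = (r₁ + r₂)/2 = 2.632×10⁷ m.
At r₁: circular v_c1 = √(μ/r₁) = 7549 m/s; transfer-perigee v_p = √[μ(2/r₁ − 1/a_t)] = 9941 m/s.
Δv₁ = v_p − v_c1 = 2392 m/s.
At r₂: circular v_c2 = √(μ/r₂) = 2955 m/s; transfer-apogee v_a = √[μ(2/r₂ − 1/a_t)] = 1523 m/s.
Δv₂ = v_c2 − v_a = 1432 m/s.
Total Δv = Δv₁ + Δv₂ = 3824 m/s = 3.824 km/s.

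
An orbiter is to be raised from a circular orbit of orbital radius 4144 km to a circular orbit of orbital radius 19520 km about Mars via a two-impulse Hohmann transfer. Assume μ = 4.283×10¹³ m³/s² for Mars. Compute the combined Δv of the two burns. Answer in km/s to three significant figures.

r₁ = 4144 km = 4.144×10⁶ m.
r₂ = 19520 km = 1.952×10⁷ m.
Transfer ellipse a_t = (r₁ + r₂)/2 = 1.183×10⁷ m.
At r₁: circular v_c1 = √(μ/r₁) = 3215 m/s; transfer-periapsis v_p = √[μ(2/r₁ − 1/a_t)] = 4129 m/s.
Δv₁ = v_p − v_c1 = 914.4 m/s.
At r₂: circular v_c2 = √(μ/r₂) = 1481 m/s; transfer-apoapsis v_a = √[μ(2/r₂ − 1/a_t)] = 876.6 m/s.
Δv₂ = v_c2 − v_a = 604.6 m/s.
Total Δv = Δv₁ + Δv₂ = 1519 m/s = 1.519 km/s.

Δv_total ≈ 1.52 km/s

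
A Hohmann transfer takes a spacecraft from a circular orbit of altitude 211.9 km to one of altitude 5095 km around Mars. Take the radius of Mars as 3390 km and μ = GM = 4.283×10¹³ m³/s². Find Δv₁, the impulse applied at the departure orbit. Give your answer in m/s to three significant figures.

r₁ = 3390 + 211.9 = 3601.9 km = 3.6019×10⁶ m.
r₂ = 3390 + 5095 = 8485.0 km = 8.4850×10⁶ m.
Transfer ellipse a_t = (r₁ + r₂)/2 = 6.043×10⁶ m.
At r₁: circular v_c1 = √(μ/r₁) = 3448 m/s; transfer-periapsis v_p = √[μ(2/r₁ − 1/a_t)] = 4086 m/s.
Δv₁ = v_p − v_c1 = 637.6 m/s.

Δv ≈ 638 m/s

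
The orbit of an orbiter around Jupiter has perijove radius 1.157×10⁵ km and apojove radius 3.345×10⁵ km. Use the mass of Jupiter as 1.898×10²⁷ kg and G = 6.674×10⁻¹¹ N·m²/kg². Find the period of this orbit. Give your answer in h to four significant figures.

T ≈ 16.56 h

μ = GM = 6.674×10⁻¹¹ × 1.898×10²⁷ = 1.267×10¹⁷ m³/s².
Semi-major axis a = (r_p + r_a)/2 = (1.1570×10⁵ + 3.3450×10⁵)/2 = 2.2510×10⁵ km = 2.251×10⁸ m.
By Kepler's third law T = 2π√(a³/μ) = 2π × 9.489×10³ = 5.962×10⁴ s.
= 16.56 h.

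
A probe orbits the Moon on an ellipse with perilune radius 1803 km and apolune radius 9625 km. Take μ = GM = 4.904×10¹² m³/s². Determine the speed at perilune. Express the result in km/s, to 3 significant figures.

v ≈ 2.14 km/s

Semi-major axis a = (r_p + r_a)/2 = 5714.0 km = 5.714×10⁶ m.
Vis-viva: v² = μ(2/r − 1/a) = 4.904×10¹² × (1.109×10⁻⁶ − 1.750×10⁻⁷) = 4.582×10⁶ m²/s².
v = 2140 m/s = 2.140 km/s.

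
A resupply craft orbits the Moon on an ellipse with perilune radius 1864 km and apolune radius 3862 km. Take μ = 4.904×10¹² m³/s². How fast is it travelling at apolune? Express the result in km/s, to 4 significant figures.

Semi-major axis a = (r_p + r_a)/2 = 2863.0 km = 2.863×10⁶ m.
Vis-viva: v² = μ(2/r − 1/a) = 4.904×10¹² × (5.179×10⁻⁷ − 3.493×10⁻⁷) = 8.267×10⁵ m²/s².
v = 909.2 m/s = 0.9092 km/s.

v ≈ 0.9092 km/s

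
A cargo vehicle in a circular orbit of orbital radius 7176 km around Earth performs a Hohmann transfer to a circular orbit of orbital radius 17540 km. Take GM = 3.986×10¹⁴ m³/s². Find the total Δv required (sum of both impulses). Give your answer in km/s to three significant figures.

Δv_total ≈ 2.56 km/s

r₁ = 7176 km = 7.176×10⁶ m.
r₂ = 17540 km = 1.754×10⁷ m.
Transfer ellipse a_t = (r₁ + r₂)/2 = 1.236×10⁷ m.
At r₁: circular v_c1 = √(μ/r₁) = 7453 m/s; transfer-perigee v_p = √[μ(2/r₁ − 1/a_t)] = 8879 m/s.
Δv₁ = v_p − v_c1 = 1426 m/s.
At r₂: circular v_c2 = √(μ/r₂) = 4767 m/s; transfer-apogee v_a = √[μ(2/r₂ − 1/a_t)] = 3633 m/s.
Δv₂ = v_c2 − v_a = 1134 m/s.
Total Δv = Δv₁ + Δv₂ = 2561 m/s = 2.561 km/s.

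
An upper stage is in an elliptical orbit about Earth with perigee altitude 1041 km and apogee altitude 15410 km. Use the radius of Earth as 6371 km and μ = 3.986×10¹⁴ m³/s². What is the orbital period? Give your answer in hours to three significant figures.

r_p = 6371 + 1041 = 7412.0 km = 7.4120×10⁶ m.
r_a = 6371 + 15410 = 21781 km = 2.1781×10⁷ m.
Semi-major axis a = (r_p + r_a)/2 = (7412.0 + 21781)/2 = 14596 km = 1.460×10⁷ m.
By Kepler's third law T = 2π√(a³/μ) = 2π × 2.793×10³ = 1.755×10⁴ s.
= 4.875 hours.

T ≈ 4.88 hours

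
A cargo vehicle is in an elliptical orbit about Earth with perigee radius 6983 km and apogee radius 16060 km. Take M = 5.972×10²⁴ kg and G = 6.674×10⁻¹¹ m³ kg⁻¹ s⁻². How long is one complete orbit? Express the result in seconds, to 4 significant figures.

T ≈ 12310 seconds

μ = GM = 6.674×10⁻¹¹ × 5.972×10²⁴ = 3.986×10¹⁴ m³/s².
Semi-major axis a = (r_p + r_a)/2 = (6983.0 + 16060)/2 = 11522 km = 1.152×10⁷ m.
By Kepler's third law T = 2π√(a³/μ) = 2π × 1.959×10³ = 1.231×10⁴ s.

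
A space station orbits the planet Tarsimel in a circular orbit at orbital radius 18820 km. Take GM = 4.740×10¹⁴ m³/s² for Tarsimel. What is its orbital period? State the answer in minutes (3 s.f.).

T ≈ 393 minutes

r = 18820 km = 1.882×10⁷ m.
Kepler's third law: T = 2π√(r³/μ) = 2π√((1.882×10⁷)³ / 4.740×10¹⁴).
r³/μ = 1.406×10⁷ s², so T = 2π × 3.750×10³ = 2.356×10⁴ s.
Converting: 2.356×10⁴ s ÷ 60.00 = 392.7 minutes.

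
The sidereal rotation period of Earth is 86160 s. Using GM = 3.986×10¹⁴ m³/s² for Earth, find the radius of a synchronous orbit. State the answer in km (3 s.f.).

r_sync ≈ 42200 km

A synchronous orbit has period T, so by Kepler's third law a = (μT²/4π²)^(1/3).
μT²/4π² = 3.986×10¹⁴ × (8.616×10⁴)² / 39.48 = 7.495×10²² m³.
a = 4.216×10⁷ m = 42163 km.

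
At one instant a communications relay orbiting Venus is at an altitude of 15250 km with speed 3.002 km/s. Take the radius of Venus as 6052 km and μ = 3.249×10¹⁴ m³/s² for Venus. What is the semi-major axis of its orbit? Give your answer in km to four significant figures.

a ≈ 15120 km

r = 6052 + 15250 = 21302 km = 2.130×10⁷ m.
Specific orbital energy ε = v²/2 − μ/r = (3002)²/2 − 3.249×10¹⁴/2.130×10⁷ = -1.075×10⁷ J/kg.
Since ε = −μ/(2a), a = −μ/(2ε) = 1.512×10⁷ m = 15117 km.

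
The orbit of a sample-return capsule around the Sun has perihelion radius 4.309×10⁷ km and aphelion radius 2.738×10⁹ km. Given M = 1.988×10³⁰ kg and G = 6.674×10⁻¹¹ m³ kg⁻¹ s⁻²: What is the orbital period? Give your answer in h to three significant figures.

μ = GM = 6.674×10⁻¹¹ × 1.988×10³⁰ = 1.327×10²⁰ m³/s².
Semi-major axis a = (r_p + r_a)/2 = (4.3090×10⁷ + 2.7380×10⁹)/2 = 1.3905×10⁹ km = 1.391×10¹² m.
By Kepler's third law T = 2π√(a³/μ) = 2π × 1.424×10⁸ = 8.945×10⁸ s.
= 2.485×10⁵ h.

T ≈ 248000 h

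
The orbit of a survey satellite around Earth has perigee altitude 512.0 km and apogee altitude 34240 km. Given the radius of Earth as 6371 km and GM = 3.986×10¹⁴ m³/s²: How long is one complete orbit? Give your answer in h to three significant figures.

r_p = 6371 + 512.0 = 6883.0 km = 6.8830×10⁶ m.
r_a = 6371 + 34240 = 40611 km = 4.0611×10⁷ m.
Semi-major axis a = (r_p + r_a)/2 = (6883.0 + 40611)/2 = 23747 km = 2.375×10⁷ m.
By Kepler's third law T = 2π√(a³/μ) = 2π × 5.796×10³ = 3.642×10⁴ s.
= 10.12 h.

T ≈ 10.1 h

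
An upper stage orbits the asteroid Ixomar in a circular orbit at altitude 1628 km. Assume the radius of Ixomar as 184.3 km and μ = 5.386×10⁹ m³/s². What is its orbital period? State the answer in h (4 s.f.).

T ≈ 58.02 h

r = 184.3 + 1628 = 1812.3 km = 1.8123×10⁶ m.
Kepler's third law: T = 2π√(r³/μ) = 2π√((1.812×10⁶)³ / 5.386×10⁹).
r³/μ = 1.105×10⁹ s², so T = 2π × 3.324×10⁴ = 2.089×10⁵ s.
Converting: 2.089×10⁵ s ÷ 3600 = 58.02 h.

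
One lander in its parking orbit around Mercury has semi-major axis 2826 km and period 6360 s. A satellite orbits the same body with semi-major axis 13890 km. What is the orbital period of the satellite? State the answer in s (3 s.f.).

Kepler's third law: T² ∝ a³, so T₂ = T₁ (a₂/a₁)^(3/2).
a₂/a₁ = 4.915, (a₂/a₁)^(3/2) = 10.90.
T₂ = 6360 × 10.90 = 69300 s.

T₂ ≈ 69300 s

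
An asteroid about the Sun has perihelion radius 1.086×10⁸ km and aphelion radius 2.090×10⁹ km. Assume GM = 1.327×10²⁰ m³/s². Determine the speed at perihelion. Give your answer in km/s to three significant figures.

Semi-major axis a = (r_p + r_a)/2 = 1.0993×10⁹ km = 1.099×10¹² m.
Vis-viva: v² = μ(2/r − 1/a) = 1.327×10²⁰ × (1.842×10⁻¹¹ − 9.097×10⁻¹³) = 2.323×10⁹ m²/s².
v = 48200 m/s = 48.20 km/s.

v ≈ 48.2 km/s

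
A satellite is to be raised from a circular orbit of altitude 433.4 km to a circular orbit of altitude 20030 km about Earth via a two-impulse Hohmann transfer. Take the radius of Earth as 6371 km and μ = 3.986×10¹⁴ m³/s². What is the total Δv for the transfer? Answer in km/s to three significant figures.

r₁ = 6371 + 433.4 = 6804.4 km = 6.8044×10⁶ m.
r₂ = 6371 + 20030 = 26401 km = 2.6401×10⁷ m.
Transfer ellipse a_t = (r₁ + r₂)/2 = 1.660×10⁷ m.
At r₁: circular v_c1 = √(μ/r₁) = 7654 m/s; transfer-perigee v_p = √[μ(2/r₁ − 1/a_t)] = 9651 m/s.
Δv₁ = v_p − v_c1 = 1998 m/s.
At r₂: circular v_c2 = √(μ/r₂) = 3886 m/s; transfer-apogee v_a = √[μ(2/r₂ − 1/a_t)] = 2488 m/s.
Δv₂ = v_c2 − v_a = 1398 m/s.
Total Δv = Δv₁ + Δv₂ = 3396 m/s = 3.396 km/s.

Δv_total ≈ 3.40 km/s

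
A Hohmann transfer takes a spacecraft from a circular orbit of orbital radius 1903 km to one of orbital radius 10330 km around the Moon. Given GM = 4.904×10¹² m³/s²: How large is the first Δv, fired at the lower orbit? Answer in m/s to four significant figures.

r₁ = 1903 km = 1.903×10⁶ m.
r₂ = 10330 km = 1.033×10⁷ m.
Transfer ellipse a_t = (r₁ + r₂)/2 = 6.116×10⁶ m.
At r₁: circular v_c1 = √(μ/r₁) = 1605 m/s; transfer-perilune v_p = √[μ(2/r₁ − 1/a_t)] = 2086 m/s.
Δv₁ = v_p − v_c1 = 480.9 m/s.

Δv ≈ 480.9 m/s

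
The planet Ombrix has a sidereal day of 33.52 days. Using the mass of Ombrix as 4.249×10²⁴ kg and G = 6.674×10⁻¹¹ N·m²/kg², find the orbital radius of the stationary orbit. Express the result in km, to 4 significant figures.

r_sync ≈ 3.920×10⁵ km

μ = GM = 6.674×10⁻¹¹ × 4.249×10²⁴ = 2.836×10¹⁴ m³/s².
T = 33.52 days = 2.896×10⁶ s.
A synchronous orbit has period T, so by Kepler's third law a = (μT²/4π²)^(1/3).
μT²/4π² = 2.836×10¹⁴ × (2.896×10⁶)² / 39.48 = 6.025×10²⁵ m³.
a = 3.920×10⁸ m = 3.9203×10⁵ km.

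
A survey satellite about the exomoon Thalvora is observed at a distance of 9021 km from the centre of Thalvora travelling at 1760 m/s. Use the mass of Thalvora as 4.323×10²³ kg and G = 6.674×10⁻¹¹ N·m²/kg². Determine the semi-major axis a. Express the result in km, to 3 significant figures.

μ = GM = 6.674×10⁻¹¹ × 4.323×10²³ = 2.885×10¹³ m³/s².
r = 9.021×10⁶ m.
Vis-viva rearranged: 1/a = 2/r − v²/μ = 2.217×10⁻⁷ − 1.074×10⁻⁷ = 1.143×10⁻⁷ m⁻¹.
a = 8.746×10⁶ m = 8745.7 km.

a ≈ 8750 km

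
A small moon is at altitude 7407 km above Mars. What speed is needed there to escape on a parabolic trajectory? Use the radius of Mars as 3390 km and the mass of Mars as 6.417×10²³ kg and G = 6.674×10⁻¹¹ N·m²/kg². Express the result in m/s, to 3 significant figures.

v_esc ≈ 2820 m/s

μ = GM = 6.674×10⁻¹¹ × 6.417×10²³ = 4.283×10¹³ m³/s².
r = 3390 + 7407 = 10797 km = 1.0797×10⁷ m.
Escape speed v_esc = √(2μ/r) = √(2 × 4.283×10¹³ / 1.080×10⁷) = √(7.933×10⁶) = 2817 m/s.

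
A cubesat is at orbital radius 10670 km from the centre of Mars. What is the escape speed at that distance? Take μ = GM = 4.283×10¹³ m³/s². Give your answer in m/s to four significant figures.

v_esc ≈ 2833 m/s

r = 10670 km = 1.067×10⁷ m.
Escape speed v_esc = √(2μ/r) = √(2 × 4.283×10¹³ / 1.067×10⁷) = √(8.028×10⁶) = 2833 m/s.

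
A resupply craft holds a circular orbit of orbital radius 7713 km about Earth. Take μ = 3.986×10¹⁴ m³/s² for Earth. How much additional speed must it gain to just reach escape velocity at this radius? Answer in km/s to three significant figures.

r = 7713 km = 7.713×10⁶ m.
Circular speed v_c = √(μ/r) = 7189 m/s.
Escape speed v_esc = √(2μ/r) = √2 × v_c = 10170 m/s.
Δv = v_esc − v_c = 2978 m/s = 2.978 km/s.

Δv ≈ 2.98 km/s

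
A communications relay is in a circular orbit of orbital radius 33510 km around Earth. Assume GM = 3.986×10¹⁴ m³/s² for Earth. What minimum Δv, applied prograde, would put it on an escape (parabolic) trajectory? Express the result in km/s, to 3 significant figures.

Δv ≈ 1.43 km/s

r = 33510 km = 3.351×10⁷ m.
Circular speed v_c = √(μ/r) = 3449 m/s.
Escape speed v_esc = √(2μ/r) = √2 × v_c = 4877 m/s.
Δv = v_esc − v_c = 1429 m/s = 1.429 km/s.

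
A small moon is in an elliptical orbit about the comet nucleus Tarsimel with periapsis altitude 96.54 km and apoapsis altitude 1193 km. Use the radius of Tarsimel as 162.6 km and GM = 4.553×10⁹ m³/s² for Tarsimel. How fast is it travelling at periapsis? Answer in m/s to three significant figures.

v ≈ 172 m/s

r_p = 162.6 + 96.54 = 259.14 km = 2.5914×10⁵ m.
r_a = 162.6 + 1193 = 1355.6 km = 1.3556×10⁶ m.
Semi-major axis a = (r_p + r_a)/2 = 807.37 km = 8.074×10⁵ m.
Vis-viva: v² = μ(2/r − 1/a) = 4.553×10⁹ × (7.718×10⁻⁶ − 1.239×10⁻⁶) = 2.950×10⁴ m²/s².
v = 171.8 m/s.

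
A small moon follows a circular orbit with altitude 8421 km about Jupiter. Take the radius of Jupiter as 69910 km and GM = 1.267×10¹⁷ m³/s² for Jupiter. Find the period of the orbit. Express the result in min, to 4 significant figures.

T ≈ 204.0 min

r = 69910 + 8421 = 78331 km = 7.8331×10⁷ m.
Kepler's third law: T = 2π√(r³/μ) = 2π√((7.833×10⁷)³ / 1.267×10¹⁷).
r³/μ = 3.793×10⁶ s², so T = 2π × 1.948×10³ = 1.224×10⁴ s.
Converting: 1.224×10⁴ s ÷ 60.00 = 204.0 min.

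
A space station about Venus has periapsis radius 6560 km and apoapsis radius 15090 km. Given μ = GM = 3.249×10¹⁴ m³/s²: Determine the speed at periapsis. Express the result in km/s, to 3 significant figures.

v ≈ 8.31 km/s

Semi-major axis a = (r_p + r_a)/2 = 10825 km = 1.082×10⁷ m.
Vis-viva: v² = μ(2/r − 1/a) = 3.249×10¹⁴ × (3.049×10⁻⁷ − 9.238×10⁻⁸) = 6.904×10⁷ m²/s².
v = 8309 m/s = 8.309 km/s.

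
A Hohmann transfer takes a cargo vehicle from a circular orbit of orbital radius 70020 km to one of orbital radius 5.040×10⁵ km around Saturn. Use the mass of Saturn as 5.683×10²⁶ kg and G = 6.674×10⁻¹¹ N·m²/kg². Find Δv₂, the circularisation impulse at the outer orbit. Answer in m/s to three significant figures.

μ = GM = 6.674×10⁻¹¹ × 5.683×10²⁶ = 3.793×10¹⁶ m³/s².
r₁ = 70020 km = 7.002×10⁷ m.
r₂ = 5.040×10⁵ km = 5.040×10⁸ m.
Transfer ellipse a_t = (r₁ + r₂)/2 = 2.870×10⁸ m.
At r₁: circular v_c1 = √(μ/r₁) = 23270 m/s; transfer-perikrone v_p = √[μ(2/r₁ − 1/a_t)] = 30840 m/s.
At r₂: circular v_c2 = √(μ/r₂) = 8675 m/s; transfer-apokrone v_a = √[μ(2/r₂ − 1/a_t)] = 4285 m/s.
Δv₂ = v_c2 − v_a = 4390 m/s.

Δv ≈ 4390 m/s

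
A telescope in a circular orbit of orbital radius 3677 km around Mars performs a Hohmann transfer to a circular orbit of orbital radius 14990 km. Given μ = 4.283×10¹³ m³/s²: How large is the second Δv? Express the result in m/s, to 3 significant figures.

r₁ = 3677 km = 3.677×10⁶ m.
r₂ = 14990 km = 1.499×10⁷ m.
Transfer ellipse a_t = (r₁ + r₂)/2 = 9.334×10⁶ m.
At r₁: circular v_c1 = √(μ/r₁) = 3413 m/s; transfer-periapsis v_p = √[μ(2/r₁ − 1/a_t)] = 4325 m/s.
At r₂: circular v_c2 = √(μ/r₂) = 1690 m/s; transfer-apoapsis v_a = √[μ(2/r₂ − 1/a_t)] = 1061 m/s.
Δv₂ = v_c2 − v_a = 629.4 m/s.

Δv ≈ 629 m/s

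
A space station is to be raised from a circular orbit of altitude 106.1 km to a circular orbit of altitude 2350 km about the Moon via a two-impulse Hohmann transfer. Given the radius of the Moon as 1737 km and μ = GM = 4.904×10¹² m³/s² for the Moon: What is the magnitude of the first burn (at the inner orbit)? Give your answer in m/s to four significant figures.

r₁ = 1737 + 106.1 = 1843.1 km = 1.8431×10⁶ m.
r₂ = 1737 + 2350 = 4087.0 km = 4.0870×10⁶ m.
Transfer ellipse a_t = (r₁ + r₂)/2 = 2.965×10⁶ m.
At r₁: circular v_c1 = √(μ/r₁) = 1631 m/s; transfer-perilune v_p = √[μ(2/r₁ − 1/a_t)] = 1915 m/s.
Δv₁ = v_p − v_c1 = 283.9 m/s.

Δv ≈ 283.9 m/s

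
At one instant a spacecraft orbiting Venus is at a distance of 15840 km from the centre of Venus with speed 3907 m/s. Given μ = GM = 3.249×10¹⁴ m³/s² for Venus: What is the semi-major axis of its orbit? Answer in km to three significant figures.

r = 1.584×10⁷ m.
Vis-viva rearranged: 1/a = 2/r − v²/μ = 1.263×10⁻⁷ − 4.698×10⁻⁸ = 7.928×10⁻⁸ m⁻¹.
a = 1.261×10⁷ m = 12614 km.

a ≈ 12600 km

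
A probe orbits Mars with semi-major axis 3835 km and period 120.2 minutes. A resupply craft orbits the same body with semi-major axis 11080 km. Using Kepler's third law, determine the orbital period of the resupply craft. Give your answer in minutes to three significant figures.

Kepler's third law: T² ∝ a³, so T₂ = T₁ (a₂/a₁)^(3/2).
a₂/a₁ = 2.889, (a₂/a₁)^(3/2) = 4.911.
T₂ = 120.2 × 4.911 = 590.3 minutes.

T₂ ≈ 590 minutes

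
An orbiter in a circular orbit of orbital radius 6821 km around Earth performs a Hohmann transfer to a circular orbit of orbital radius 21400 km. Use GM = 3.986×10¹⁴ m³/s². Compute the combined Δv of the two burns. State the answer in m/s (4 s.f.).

Δv_total ≈ 3085 m/s

r₁ = 6821 km = 6.821×10⁶ m.
r₂ = 21400 km = 2.140×10⁷ m.
Transfer ellipse a_t = (r₁ + r₂)/2 = 1.411×10⁷ m.
At r₁: circular v_c1 = √(μ/r₁) = 7644 m/s; transfer-perigee v_p = √[μ(2/r₁ − 1/a_t)] = 9414 m/s.
Δv₁ = v_p − v_c1 = 1770 m/s.
At r₂: circular v_c2 = √(μ/r₂) = 4316 m/s; transfer-apogee v_a = √[μ(2/r₂ − 1/a_t)] = 3001 m/s.
Δv₂ = v_c2 − v_a = 1315 m/s.
Total Δv = Δv₁ + Δv₂ = 3085 m/s.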